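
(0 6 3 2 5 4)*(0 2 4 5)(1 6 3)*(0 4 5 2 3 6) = (0 6 1)(2 4 3 5)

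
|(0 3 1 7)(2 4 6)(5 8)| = 12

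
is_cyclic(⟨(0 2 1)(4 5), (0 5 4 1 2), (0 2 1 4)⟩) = no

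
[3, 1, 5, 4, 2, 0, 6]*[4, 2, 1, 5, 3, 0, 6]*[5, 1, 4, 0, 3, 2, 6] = [2, 4, 5, 0, 1, 3, 6]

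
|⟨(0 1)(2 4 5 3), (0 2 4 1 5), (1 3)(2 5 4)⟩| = 720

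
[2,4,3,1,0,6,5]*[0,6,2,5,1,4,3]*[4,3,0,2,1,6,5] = [0,3,6,5,4,2,1]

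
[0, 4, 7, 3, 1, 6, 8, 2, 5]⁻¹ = [0, 4, 7, 3, 1, 8, 5, 2, 6]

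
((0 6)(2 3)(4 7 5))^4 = (4 7 5)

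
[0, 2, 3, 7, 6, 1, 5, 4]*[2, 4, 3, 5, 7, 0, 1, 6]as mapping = [0→2, 1→3, 2→5, 3→6, 4→1, 5→4, 6→0, 7→7]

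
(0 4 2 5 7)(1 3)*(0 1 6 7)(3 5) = (0 4 2 3 6 7 1 5)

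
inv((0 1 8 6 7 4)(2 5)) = (0 4 7 6 8 1)(2 5)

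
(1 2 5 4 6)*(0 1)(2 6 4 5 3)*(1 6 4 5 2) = (0 6)(1 4 5 2 3)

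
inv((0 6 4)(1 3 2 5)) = (0 4 6)(1 5 2 3)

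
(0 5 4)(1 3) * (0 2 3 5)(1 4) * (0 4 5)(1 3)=(0 4 2 1)(3 5)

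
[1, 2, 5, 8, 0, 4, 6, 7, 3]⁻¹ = [4, 0, 1, 8, 5, 2, 6, 7, 3]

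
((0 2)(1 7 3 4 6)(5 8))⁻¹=(0 2)(1 6 4 3 7)(5 8)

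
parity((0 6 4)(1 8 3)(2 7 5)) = even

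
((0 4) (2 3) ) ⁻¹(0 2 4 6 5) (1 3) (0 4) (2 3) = (0 6 5 4 3) (1 2) 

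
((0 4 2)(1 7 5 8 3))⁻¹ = (0 2 4)(1 3 8 5 7)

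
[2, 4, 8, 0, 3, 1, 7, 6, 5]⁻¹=[3, 5, 0, 4, 1, 8, 7, 6, 2]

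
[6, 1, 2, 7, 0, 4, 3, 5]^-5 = [6, 1, 2, 7, 0, 4, 3, 5]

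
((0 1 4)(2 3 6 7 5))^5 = (0 4 1)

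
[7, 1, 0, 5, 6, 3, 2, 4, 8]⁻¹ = [2, 1, 6, 5, 7, 3, 4, 0, 8]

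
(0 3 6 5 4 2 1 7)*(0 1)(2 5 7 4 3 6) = (0 6 7 1 4 5 3 2)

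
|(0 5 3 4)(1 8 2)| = 12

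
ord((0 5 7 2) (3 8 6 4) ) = 4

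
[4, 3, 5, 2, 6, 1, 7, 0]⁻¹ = [7, 5, 3, 1, 0, 2, 4, 6]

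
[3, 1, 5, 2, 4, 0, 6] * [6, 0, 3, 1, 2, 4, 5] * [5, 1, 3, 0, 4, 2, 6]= [1, 5, 4, 0, 3, 6, 2]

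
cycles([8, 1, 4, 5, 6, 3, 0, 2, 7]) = (0 8 7 2 4 6)(3 5)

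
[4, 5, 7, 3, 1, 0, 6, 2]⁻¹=[5, 4, 7, 3, 0, 1, 6, 2]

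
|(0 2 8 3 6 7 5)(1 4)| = 14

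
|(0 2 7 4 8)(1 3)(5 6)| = 10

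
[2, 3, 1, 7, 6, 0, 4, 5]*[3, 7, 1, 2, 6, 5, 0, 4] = [1, 2, 7, 4, 0, 3, 6, 5]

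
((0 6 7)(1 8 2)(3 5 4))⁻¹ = (0 7 6)(1 2 8)(3 4 5)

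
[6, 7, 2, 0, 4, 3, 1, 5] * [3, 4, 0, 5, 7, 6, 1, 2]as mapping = [0→1, 1→2, 2→0, 3→3, 4→7, 5→5, 6→4, 7→6]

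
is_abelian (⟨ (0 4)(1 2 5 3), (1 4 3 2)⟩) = no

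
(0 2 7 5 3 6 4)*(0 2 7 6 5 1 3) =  (0 7 1 3 5)(2 6 4)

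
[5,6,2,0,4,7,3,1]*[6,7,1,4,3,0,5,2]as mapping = [0→0,1→5,2→1,3→6,4→3,5→2,6→4,7→7]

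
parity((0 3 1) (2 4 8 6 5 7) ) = odd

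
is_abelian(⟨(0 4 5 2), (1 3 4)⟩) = no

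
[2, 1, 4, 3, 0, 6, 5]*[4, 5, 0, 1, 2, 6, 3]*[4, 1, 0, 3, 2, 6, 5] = [4, 6, 0, 1, 2, 3, 5] 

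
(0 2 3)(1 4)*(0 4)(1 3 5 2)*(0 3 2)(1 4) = (0 4 2 5)(1 3)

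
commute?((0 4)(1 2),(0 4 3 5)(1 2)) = no:(0 4)(1 2)*(0 4 3 5)(1 2) = (0 3 5),(0 4 3 5)(1 2)*(0 4)(1 2) = (3 5 4)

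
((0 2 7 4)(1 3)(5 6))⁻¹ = (0 4 7 2)(1 3)(5 6)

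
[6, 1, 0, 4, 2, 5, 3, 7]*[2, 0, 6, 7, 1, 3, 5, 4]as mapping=[0→5, 1→0, 2→2, 3→1, 4→6, 5→3, 6→7, 7→4]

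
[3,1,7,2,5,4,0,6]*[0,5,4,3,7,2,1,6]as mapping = [0→3,1→5,2→6,3→4,4→2,5→7,6→0,7→1]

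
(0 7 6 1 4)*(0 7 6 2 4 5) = (0 6 1 5)(2 4 7)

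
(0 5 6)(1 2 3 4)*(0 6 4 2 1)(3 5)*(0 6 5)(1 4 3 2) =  (0 2)(1 4 6 5 3)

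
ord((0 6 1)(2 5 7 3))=12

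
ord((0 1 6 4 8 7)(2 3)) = 6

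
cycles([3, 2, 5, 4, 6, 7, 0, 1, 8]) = (0 3 4 6)(1 2 5 7)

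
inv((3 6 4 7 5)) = (3 5 7 4 6)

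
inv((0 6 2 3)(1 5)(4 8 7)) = (0 3 2 6)(1 5)(4 7 8)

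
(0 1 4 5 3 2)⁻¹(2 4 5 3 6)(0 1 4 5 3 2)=(0 5 3 2 6)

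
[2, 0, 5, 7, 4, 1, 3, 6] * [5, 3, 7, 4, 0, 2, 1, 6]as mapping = [0→7, 1→5, 2→2, 3→6, 4→0, 5→3, 6→4, 7→1]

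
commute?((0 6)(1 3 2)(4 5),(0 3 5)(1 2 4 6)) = no:(0 6)(1 3 2)(4 5)*(0 3 5)(1 2 4 6) = (0 1 5 6 3 4),(0 3 5)(1 2 4 6)*(0 6)(1 3 2)(4 5) = (0 2 5 6 3 4)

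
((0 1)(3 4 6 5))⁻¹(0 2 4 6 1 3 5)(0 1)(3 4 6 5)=(0 4 3 1 2 6 5)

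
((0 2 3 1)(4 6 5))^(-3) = (0 2 3 1)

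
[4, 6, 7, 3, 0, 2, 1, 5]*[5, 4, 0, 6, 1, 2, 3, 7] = [1, 3, 7, 6, 5, 0, 4, 2]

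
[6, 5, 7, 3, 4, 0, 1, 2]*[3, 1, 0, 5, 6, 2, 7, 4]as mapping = [0→7, 1→2, 2→4, 3→5, 4→6, 5→3, 6→1, 7→0]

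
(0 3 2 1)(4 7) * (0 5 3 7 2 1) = (0 7 4 2)(1 5 3)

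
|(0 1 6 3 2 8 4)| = 7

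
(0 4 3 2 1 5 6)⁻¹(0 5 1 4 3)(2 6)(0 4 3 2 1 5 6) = (0 1)(2 4 6 5 3)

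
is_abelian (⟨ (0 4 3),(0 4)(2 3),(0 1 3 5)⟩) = no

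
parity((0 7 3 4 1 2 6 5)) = odd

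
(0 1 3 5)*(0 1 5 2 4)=(0 5 1 3 2 4)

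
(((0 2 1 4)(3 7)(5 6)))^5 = (0 2 1 4)(3 7)(5 6)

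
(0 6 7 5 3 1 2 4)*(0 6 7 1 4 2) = (0 7 5 3 4 6 1)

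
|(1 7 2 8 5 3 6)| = 7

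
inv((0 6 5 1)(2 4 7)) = (0 1 5 6)(2 7 4)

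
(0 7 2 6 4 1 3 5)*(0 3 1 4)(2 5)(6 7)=(0 6)(2 7 5 3)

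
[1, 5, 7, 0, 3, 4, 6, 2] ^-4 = [1, 5, 2, 0, 3, 4, 6, 7] 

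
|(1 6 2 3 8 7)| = 6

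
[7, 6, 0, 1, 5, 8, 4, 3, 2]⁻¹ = [2, 3, 8, 7, 6, 4, 1, 0, 5]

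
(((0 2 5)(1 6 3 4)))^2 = (0 5 2)(1 3)(4 6)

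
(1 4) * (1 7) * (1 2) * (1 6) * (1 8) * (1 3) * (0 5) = (0 5)(1 4 7 2 6 8 3)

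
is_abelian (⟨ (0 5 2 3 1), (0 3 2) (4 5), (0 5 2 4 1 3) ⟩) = no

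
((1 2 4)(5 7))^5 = (1 4 2)(5 7)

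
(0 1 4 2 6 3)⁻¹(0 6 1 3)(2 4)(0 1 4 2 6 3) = (0 1 3 4)(2 6)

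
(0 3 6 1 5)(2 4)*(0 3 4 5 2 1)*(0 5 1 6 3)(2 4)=(0 2 1 4 6 5)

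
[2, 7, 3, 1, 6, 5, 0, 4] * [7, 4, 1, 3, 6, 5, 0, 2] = [1, 2, 3, 4, 0, 5, 7, 6]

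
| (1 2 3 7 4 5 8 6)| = 8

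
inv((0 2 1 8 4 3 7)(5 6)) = (0 7 3 4 8 1 2)(5 6)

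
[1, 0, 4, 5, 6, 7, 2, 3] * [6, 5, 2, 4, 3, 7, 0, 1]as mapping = [0→5, 1→6, 2→3, 3→7, 4→0, 5→1, 6→2, 7→4]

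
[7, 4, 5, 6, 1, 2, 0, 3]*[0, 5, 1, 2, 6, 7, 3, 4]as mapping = [0→4, 1→6, 2→7, 3→3, 4→5, 5→1, 6→0, 7→2]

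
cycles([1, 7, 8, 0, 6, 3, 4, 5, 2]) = (0 1 7 5 3)(2 8)(4 6)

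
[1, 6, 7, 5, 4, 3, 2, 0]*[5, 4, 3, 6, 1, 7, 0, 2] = [4, 0, 2, 7, 1, 6, 3, 5]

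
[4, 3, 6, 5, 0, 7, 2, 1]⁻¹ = [4, 7, 6, 1, 0, 3, 2, 5]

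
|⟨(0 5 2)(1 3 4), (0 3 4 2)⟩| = 24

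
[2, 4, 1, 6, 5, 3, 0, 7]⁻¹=[6, 2, 0, 5, 1, 4, 3, 7]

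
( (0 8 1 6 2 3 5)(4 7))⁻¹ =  (0 5 3 2 6 1 8)(4 7)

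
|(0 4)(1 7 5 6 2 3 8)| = 14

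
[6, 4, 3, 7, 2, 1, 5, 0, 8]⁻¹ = [7, 5, 4, 2, 1, 6, 0, 3, 8]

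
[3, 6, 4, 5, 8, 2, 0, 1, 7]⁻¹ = [6, 7, 5, 0, 2, 3, 1, 8, 4]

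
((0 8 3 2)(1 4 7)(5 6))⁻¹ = (0 2 3 8)(1 7 4)(5 6)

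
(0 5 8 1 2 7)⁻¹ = (0 7 2 1 8 5)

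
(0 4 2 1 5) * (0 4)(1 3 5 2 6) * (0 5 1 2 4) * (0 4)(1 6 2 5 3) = (0 3 6 5 4 2 1)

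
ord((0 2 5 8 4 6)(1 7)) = 6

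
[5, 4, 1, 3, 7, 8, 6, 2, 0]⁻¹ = [8, 2, 7, 3, 1, 0, 6, 4, 5]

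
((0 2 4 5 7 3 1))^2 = (0 4 7 1 2 5 3)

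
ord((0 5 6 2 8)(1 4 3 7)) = 20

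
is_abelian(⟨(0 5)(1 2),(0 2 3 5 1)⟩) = no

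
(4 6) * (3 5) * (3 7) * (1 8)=(1 8)(3 5 7)(4 6)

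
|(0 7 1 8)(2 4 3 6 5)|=20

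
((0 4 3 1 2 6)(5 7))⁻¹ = (0 6 2 1 3 4)(5 7)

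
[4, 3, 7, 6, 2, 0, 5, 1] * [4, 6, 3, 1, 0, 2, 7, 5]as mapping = [0→0, 1→1, 2→5, 3→7, 4→3, 5→4, 6→2, 7→6]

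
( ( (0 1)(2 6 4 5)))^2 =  (2 4)(5 6)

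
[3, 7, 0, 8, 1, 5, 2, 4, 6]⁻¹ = [2, 4, 6, 0, 7, 5, 8, 1, 3]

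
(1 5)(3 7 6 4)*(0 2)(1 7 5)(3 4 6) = (0 2)(3 5 7)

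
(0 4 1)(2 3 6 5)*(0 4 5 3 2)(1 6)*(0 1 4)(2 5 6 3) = (0 6 2 5 1)(3 4)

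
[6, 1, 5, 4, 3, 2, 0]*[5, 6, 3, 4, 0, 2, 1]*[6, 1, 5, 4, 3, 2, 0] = [1, 0, 5, 6, 3, 4, 2]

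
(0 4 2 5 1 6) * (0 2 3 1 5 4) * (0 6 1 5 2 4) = (0 6 4 3 5 2)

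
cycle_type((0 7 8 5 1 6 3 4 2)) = 9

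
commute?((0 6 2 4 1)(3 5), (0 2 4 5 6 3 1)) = no:(0 6 2 4 1)(3 5) * (0 2 4 5 6 3 1) = (0 3 6 4)(1 2 5), (0 2 4 5 6 3 1) * (0 6 2 4 1)(3 5) = (0 4 3)(1 6 5 2)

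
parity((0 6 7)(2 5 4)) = even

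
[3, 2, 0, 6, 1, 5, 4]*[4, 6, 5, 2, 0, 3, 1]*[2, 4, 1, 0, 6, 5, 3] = [1, 5, 6, 4, 3, 0, 2]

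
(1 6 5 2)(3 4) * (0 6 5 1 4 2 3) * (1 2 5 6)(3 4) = (0 1 6 2 3 5 4)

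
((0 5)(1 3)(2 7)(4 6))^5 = (0 5)(1 3)(2 7)(4 6)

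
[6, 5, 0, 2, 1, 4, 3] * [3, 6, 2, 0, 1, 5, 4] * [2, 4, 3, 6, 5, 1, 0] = [5, 1, 6, 3, 0, 4, 2]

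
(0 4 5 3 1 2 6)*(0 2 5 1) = (0 4 1 5 3)(2 6)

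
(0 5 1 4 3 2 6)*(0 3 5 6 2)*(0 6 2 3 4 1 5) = (0 2 3 6 4) 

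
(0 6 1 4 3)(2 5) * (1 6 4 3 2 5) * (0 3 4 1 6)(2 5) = (0 1 4 5 2 6)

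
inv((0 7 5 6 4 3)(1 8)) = (0 3 4 6 5 7)(1 8)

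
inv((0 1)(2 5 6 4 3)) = (0 1)(2 3 4 6 5)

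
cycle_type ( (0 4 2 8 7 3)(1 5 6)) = 3.6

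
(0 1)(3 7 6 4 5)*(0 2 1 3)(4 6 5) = (0 3 7 5)(1 2)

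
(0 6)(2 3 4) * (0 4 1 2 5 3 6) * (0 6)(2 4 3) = (0 6 3 1 4 5 2)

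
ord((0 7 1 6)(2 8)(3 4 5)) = 12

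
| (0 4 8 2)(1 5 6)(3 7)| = 12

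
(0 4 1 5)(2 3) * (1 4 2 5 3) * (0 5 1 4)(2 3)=(0 3 1 2 4)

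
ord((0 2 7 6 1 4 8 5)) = 8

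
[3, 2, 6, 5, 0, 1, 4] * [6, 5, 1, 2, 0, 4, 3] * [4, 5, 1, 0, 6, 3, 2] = [1, 5, 0, 6, 2, 3, 4]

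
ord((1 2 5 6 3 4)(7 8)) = 6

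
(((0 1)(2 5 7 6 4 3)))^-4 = (2 7 4)(3 5 6)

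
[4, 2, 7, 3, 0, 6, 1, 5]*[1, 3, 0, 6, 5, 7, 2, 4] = [5, 0, 4, 6, 1, 2, 3, 7]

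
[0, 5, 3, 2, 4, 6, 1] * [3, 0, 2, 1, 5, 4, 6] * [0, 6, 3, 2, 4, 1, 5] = [2, 4, 6, 3, 1, 5, 0]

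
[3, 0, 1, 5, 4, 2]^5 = [0, 1, 2, 3, 4, 5]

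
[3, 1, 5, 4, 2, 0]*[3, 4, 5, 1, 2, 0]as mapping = [0→1, 1→4, 2→0, 3→2, 4→5, 5→3]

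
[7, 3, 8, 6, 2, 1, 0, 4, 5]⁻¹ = [6, 5, 4, 1, 7, 8, 3, 0, 2]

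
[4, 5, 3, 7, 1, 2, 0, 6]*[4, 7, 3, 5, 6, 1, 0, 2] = [6, 1, 5, 2, 7, 3, 4, 0]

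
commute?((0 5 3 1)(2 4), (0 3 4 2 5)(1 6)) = no:(0 5 3 1)(2 4)*(0 3 4 2 5)(1 6) = (1 3 6)(4 5), (0 3 4 2 5)(1 6)*(0 5 3 1)(2 4) = (0 1 6)(2 3)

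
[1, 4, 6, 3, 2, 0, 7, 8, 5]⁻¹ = [5, 0, 4, 3, 1, 8, 2, 6, 7]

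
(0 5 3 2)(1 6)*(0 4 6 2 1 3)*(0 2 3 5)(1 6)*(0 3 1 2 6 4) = (0 3 4 2)(5 6)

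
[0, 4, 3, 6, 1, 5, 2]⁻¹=[0, 4, 6, 2, 1, 5, 3]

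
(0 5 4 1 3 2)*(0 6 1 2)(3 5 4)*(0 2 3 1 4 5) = (0 5 1)(2 6 4 3)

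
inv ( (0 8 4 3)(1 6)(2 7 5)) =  (0 3 4 8)(1 6)(2 5 7)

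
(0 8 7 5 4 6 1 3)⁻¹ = (0 3 1 6 4 5 7 8)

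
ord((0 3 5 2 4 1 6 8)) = 8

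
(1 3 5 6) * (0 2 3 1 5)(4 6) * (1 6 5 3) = (0 2 1 6 3)(4 5)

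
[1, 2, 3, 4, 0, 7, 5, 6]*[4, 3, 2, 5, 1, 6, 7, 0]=[3, 2, 5, 1, 4, 0, 6, 7]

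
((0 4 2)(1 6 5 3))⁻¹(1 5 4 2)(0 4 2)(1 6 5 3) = (0 6 3 2)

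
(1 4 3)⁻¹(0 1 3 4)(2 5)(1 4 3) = (0 4 1 3)(2 5)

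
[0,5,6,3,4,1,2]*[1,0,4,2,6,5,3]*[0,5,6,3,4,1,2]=[5,1,3,6,2,0,4] 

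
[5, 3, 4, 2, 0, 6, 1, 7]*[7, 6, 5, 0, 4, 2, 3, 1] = [2, 0, 4, 5, 7, 3, 6, 1]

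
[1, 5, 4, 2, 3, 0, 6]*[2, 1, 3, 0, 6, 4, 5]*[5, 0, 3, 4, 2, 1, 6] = [0, 2, 6, 4, 5, 3, 1]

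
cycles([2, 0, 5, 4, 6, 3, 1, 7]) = (0 2 5 3 4 6 1)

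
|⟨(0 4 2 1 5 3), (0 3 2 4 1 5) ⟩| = 120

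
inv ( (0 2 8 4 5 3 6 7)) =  (0 7 6 3 5 4 8 2)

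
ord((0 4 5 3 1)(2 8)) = 10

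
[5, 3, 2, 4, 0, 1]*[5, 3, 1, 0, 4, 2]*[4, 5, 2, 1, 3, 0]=[2, 4, 5, 3, 0, 1] 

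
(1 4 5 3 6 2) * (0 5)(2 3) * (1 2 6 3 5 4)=(0 4)(5 6)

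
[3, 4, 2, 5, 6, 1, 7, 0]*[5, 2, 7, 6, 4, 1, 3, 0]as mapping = [0→6, 1→4, 2→7, 3→1, 4→3, 5→2, 6→0, 7→5]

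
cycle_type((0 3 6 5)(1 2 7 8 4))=4.5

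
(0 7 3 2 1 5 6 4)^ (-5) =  (0 2 6 7 1 4 3 5)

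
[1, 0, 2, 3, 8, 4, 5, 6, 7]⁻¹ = [1, 0, 2, 3, 5, 6, 7, 8, 4]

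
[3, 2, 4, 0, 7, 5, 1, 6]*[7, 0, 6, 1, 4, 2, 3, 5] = [1, 6, 4, 7, 5, 2, 0, 3]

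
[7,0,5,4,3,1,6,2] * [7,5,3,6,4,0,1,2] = [2,7,0,4,6,5,1,3]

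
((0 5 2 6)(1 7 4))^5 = (0 5 2 6)(1 4 7)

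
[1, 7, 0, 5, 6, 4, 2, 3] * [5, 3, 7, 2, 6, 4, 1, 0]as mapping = [0→3, 1→0, 2→5, 3→4, 4→1, 5→6, 6→7, 7→2]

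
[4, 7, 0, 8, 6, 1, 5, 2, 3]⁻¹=[2, 5, 7, 8, 0, 6, 4, 1, 3]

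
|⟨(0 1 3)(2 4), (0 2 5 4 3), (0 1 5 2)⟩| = 720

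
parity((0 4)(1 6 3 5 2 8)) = even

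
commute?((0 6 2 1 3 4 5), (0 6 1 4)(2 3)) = no:(0 6 2 1 3 4 5) * (0 6 1 4)(2 3) = (0 1 2 4 5 6 3), (0 6 1 4)(2 3) * (0 6 2 1 3 4 5) = (0 2 4 6 3 1 5)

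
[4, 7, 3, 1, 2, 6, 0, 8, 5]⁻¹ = [6, 3, 4, 2, 0, 8, 5, 1, 7]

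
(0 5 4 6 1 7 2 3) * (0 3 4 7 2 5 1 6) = (0 1 2 4)(5 7)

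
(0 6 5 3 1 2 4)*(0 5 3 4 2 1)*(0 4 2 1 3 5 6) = (1 3 4 6 5 2)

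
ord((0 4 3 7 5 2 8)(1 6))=14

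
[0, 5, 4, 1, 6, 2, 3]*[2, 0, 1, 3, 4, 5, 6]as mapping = [0→2, 1→5, 2→4, 3→0, 4→6, 5→1, 6→3]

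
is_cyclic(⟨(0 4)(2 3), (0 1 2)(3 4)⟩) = no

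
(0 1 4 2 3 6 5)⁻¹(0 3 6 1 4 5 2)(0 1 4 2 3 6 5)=(0 3 1 6 5 4 2)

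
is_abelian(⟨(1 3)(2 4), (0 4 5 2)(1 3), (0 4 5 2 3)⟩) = no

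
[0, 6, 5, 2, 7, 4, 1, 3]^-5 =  [0, 6, 2, 3, 4, 5, 1, 7]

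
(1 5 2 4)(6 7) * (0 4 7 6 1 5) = (0 4 5 2 7 1)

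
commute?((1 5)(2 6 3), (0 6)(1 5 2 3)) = no:(1 5)(2 6 3) * (0 6)(1 5 2 3) = (0 6 1 2), (0 6)(1 5 2 3) * (1 5)(2 6 3) = (0 3 5 6)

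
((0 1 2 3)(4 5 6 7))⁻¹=(0 3 2 1)(4 7 6 5)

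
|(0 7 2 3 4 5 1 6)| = 8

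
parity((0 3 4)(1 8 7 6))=odd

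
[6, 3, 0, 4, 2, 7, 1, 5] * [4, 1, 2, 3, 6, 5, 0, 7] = [0, 3, 4, 6, 2, 7, 1, 5]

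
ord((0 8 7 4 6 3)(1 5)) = 6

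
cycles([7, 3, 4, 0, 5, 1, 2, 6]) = (0 7 6 2 4 5 1 3)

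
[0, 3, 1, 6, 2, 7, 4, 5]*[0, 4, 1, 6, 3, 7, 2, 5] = [0, 6, 4, 2, 1, 5, 3, 7]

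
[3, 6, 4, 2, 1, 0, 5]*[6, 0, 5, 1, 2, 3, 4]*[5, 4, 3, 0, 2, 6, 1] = [4, 2, 3, 6, 5, 1, 0]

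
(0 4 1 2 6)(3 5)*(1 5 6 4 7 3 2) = (0 7 3 6)(2 4 5)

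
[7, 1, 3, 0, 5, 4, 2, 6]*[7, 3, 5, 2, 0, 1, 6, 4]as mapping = [0→4, 1→3, 2→2, 3→7, 4→1, 5→0, 6→5, 7→6]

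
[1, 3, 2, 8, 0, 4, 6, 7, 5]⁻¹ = [4, 0, 2, 1, 5, 8, 6, 7, 3]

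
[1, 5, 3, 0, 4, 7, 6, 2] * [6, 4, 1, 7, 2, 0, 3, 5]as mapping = [0→4, 1→0, 2→7, 3→6, 4→2, 5→5, 6→3, 7→1]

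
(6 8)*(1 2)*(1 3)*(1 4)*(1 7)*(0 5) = (0 5) (1 2 3 4 7) (6 8) 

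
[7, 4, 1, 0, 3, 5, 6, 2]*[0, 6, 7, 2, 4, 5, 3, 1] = [1, 4, 6, 0, 2, 5, 3, 7]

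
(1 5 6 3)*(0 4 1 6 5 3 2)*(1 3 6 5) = (0 4 3 5 1 6 2)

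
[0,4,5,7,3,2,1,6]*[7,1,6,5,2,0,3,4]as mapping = [0→7,1→2,2→0,3→4,4→5,5→6,6→1,7→3]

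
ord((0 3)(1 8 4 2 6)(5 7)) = 10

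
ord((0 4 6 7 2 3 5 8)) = 8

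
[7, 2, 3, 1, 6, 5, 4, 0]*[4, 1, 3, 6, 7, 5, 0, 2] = [2, 3, 6, 1, 0, 5, 7, 4]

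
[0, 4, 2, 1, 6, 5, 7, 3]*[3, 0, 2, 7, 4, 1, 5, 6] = [3, 4, 2, 0, 5, 1, 6, 7]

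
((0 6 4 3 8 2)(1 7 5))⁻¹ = (0 2 8 3 4 6)(1 5 7)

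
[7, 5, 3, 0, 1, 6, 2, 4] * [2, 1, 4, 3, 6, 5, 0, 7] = [7, 5, 3, 2, 1, 0, 4, 6]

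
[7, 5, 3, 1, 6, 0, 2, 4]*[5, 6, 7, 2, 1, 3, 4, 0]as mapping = [0→0, 1→3, 2→2, 3→6, 4→4, 5→5, 6→7, 7→1]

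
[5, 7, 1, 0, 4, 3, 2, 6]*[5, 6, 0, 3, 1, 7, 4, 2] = [7, 2, 6, 5, 1, 3, 0, 4]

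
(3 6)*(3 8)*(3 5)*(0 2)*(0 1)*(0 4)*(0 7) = (0 2 1 4 7)(3 6 8 5)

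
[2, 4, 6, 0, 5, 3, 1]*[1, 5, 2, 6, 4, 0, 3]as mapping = [0→2, 1→4, 2→3, 3→1, 4→0, 5→6, 6→5]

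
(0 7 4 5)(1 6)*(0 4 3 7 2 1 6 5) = (0 2 1 5 4)(3 7)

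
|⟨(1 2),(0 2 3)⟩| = 24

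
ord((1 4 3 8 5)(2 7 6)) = 15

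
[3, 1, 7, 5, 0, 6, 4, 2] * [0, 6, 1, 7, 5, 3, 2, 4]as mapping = [0→7, 1→6, 2→4, 3→3, 4→0, 5→2, 6→5, 7→1]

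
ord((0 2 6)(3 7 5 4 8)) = 15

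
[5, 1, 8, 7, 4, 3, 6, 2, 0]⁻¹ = [8, 1, 7, 5, 4, 0, 6, 3, 2]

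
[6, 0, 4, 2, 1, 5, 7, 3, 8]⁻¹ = [1, 4, 3, 7, 2, 5, 0, 6, 8]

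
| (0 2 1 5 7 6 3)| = 7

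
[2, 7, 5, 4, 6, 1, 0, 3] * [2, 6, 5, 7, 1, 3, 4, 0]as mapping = [0→5, 1→0, 2→3, 3→1, 4→4, 5→6, 6→2, 7→7]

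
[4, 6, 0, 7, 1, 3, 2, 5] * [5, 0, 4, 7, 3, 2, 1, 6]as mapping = [0→3, 1→1, 2→5, 3→6, 4→0, 5→7, 6→4, 7→2]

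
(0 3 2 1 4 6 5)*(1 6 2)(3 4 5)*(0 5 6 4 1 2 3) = (0 1 6)(2 4 3)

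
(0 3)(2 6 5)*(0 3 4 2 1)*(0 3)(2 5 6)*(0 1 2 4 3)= (0 3 1)(2 4 5)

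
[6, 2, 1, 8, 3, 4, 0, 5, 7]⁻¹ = [6, 2, 1, 4, 5, 7, 0, 8, 3]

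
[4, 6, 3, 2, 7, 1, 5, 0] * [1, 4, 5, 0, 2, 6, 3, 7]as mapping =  [0→2, 1→3, 2→0, 3→5, 4→7, 5→4, 6→6, 7→1]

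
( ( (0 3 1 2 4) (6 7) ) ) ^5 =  (6 7) 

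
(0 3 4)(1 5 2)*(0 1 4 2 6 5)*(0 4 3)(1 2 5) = (1 4 2 3 5 6)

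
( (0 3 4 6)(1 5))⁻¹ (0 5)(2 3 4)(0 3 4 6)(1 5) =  (1 3)(2 4 6)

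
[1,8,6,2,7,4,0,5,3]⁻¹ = [6,0,3,8,5,7,2,4,1]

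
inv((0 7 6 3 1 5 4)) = (0 4 5 1 3 6 7)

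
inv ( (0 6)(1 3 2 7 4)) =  (0 6)(1 4 7 2 3)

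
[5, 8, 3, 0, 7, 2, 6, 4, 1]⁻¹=[3, 8, 5, 2, 7, 0, 6, 4, 1]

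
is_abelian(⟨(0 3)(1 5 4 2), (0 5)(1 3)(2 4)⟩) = no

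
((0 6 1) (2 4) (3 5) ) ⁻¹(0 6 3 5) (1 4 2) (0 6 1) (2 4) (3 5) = (0 2 4) (1 5 3 6) 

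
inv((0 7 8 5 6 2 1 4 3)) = (0 3 4 1 2 6 5 8 7)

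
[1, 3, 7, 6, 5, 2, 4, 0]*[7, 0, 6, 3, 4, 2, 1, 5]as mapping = [0→0, 1→3, 2→5, 3→1, 4→2, 5→6, 6→4, 7→7]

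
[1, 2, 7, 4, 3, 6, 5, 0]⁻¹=[7, 0, 1, 4, 3, 6, 5, 2]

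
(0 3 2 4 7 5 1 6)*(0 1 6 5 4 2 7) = (0 3 7 4)(1 5 6)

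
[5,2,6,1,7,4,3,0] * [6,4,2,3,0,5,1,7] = [5,2,1,4,7,0,3,6]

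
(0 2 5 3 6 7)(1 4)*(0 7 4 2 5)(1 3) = (0 5 1 2)(3 6 4)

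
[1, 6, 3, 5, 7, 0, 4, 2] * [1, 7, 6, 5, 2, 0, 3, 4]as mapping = [0→7, 1→3, 2→5, 3→0, 4→4, 5→1, 6→2, 7→6]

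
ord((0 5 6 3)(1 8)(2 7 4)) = 12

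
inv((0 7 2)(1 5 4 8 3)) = (0 2 7)(1 3 8 4 5)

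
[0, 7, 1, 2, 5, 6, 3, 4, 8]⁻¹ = [0, 2, 3, 6, 7, 4, 5, 1, 8]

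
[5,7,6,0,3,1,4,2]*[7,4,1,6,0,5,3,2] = [5,2,3,7,6,4,0,1]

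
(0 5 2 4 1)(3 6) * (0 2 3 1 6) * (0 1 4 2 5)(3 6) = (1 5 6 4 3)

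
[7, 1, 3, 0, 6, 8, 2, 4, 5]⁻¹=[3, 1, 6, 2, 7, 8, 4, 0, 5]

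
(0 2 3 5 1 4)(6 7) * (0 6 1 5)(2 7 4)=(0 7 1 2 3)(4 6)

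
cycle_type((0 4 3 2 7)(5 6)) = 2.5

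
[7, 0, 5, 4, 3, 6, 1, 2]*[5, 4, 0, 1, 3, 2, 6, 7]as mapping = [0→7, 1→5, 2→2, 3→3, 4→1, 5→6, 6→4, 7→0]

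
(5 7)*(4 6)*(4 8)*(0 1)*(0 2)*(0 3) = (0 1 2 3)(4 6 8)(5 7)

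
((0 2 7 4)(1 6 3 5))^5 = (0 2 7 4)(1 6 3 5)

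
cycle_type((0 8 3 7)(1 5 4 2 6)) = 4.5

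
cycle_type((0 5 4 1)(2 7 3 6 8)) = 4.5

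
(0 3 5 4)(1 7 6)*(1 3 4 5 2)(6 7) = (0 4)(1 6 3 2)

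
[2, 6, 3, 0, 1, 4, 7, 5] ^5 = [3, 1, 0, 2, 4, 5, 6, 7] 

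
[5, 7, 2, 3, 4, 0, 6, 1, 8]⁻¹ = [5, 7, 2, 3, 4, 0, 6, 1, 8]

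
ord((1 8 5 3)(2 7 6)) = 12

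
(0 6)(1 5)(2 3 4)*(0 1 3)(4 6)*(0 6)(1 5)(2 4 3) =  (0 3)(2 6 5)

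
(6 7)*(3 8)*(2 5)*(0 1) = (0 1)(2 5)(3 8)(6 7)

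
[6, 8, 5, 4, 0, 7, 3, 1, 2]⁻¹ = [4, 7, 8, 6, 3, 2, 0, 5, 1]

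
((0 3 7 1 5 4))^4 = (0 5 7)(1 3 4)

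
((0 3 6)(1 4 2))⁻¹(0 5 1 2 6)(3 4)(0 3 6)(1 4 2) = (0 3 5 4 1)(2 6)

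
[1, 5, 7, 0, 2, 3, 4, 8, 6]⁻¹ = [3, 0, 4, 5, 6, 1, 8, 2, 7]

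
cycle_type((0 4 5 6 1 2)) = 6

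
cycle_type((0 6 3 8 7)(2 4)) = 2.5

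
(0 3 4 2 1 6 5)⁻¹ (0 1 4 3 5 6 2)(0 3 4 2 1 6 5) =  (0 5 1 3 6 2 4)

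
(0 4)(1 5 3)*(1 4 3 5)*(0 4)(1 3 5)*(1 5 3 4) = (0 3)(1 4)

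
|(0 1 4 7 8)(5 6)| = 10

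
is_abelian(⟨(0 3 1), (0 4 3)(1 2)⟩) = no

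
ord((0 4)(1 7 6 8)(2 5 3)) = 12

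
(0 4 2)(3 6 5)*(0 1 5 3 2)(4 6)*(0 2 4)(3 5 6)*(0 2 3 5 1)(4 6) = (0 5 6 1 4 3 2)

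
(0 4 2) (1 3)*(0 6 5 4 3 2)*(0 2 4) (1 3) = (0 1 4 2 6 5) 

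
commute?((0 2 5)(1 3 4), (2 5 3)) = no:(0 2 5)(1 3 4) * (2 5 3) = (0 5)(1 2 3 4), (2 5 3) * (0 2 5)(1 3 4) = (0 2)(1 3 5 4)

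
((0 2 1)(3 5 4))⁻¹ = (0 1 2)(3 4 5)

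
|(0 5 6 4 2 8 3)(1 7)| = 14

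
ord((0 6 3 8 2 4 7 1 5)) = 9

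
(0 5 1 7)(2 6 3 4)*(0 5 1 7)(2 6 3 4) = (0 1)(2 3)(4 6)(5 7)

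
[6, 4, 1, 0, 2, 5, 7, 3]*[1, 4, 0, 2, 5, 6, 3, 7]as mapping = [0→3, 1→5, 2→4, 3→1, 4→0, 5→6, 6→7, 7→2]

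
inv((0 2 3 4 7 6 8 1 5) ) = (0 5 1 8 6 7 4 3 2) 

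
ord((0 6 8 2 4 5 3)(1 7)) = 14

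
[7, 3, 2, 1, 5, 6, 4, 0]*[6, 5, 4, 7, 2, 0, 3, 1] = [1, 7, 4, 5, 0, 3, 2, 6]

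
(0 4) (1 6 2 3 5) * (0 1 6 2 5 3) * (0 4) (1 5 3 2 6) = (1 6 3 2 4 5) 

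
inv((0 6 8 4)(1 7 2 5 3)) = (0 4 8 6)(1 3 5 2 7)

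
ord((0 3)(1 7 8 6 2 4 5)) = 14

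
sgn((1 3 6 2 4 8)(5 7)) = 1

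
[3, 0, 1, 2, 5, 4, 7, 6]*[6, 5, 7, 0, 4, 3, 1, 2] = [0, 6, 5, 7, 3, 4, 2, 1]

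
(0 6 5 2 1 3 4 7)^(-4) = (0 1)(2 7)(3 6)(4 5)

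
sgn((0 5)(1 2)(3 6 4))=1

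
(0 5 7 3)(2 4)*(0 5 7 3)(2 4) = (0 7)(3 5)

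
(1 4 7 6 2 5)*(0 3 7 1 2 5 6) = (0 3 7)(1 4)(2 6 5)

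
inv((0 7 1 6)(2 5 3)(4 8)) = (0 6 1 7)(2 3 5)(4 8)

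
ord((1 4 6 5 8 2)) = 6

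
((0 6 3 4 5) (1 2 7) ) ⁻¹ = (0 5 4 3 6) (1 7 2) 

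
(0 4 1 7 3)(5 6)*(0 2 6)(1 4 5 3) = (0 5)(1 7)(2 6 3)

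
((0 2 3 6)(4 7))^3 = (0 6 3 2)(4 7)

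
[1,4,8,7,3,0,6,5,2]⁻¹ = [5,0,8,4,1,7,6,3,2]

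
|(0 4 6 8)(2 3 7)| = 12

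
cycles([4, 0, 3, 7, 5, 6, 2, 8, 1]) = (0 4 5 6 2 3 7 8 1)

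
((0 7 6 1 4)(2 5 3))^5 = (2 3 5)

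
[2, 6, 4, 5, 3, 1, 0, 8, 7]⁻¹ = [6, 5, 0, 4, 2, 3, 1, 8, 7]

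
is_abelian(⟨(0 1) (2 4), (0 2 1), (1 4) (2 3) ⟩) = no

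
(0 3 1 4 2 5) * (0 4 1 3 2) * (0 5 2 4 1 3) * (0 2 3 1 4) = (2 3)(4 5)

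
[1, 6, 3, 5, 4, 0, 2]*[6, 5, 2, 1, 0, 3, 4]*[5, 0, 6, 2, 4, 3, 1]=[3, 4, 0, 2, 5, 1, 6]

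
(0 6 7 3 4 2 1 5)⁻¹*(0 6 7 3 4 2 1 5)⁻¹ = (0 1 4 7)(2 3 6 5)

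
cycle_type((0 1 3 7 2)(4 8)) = 2.5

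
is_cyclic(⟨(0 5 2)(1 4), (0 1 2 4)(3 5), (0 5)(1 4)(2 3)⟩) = no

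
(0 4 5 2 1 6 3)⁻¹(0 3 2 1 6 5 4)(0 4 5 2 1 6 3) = (0 1 6 3 2 5 4)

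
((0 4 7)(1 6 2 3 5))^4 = (0 4 7)(1 5 3 2 6)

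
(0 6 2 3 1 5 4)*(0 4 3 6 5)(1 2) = (0 5 3 2 6 1)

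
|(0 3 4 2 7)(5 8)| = 10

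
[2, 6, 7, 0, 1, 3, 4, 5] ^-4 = [2, 4, 7, 0, 6, 3, 1, 5] 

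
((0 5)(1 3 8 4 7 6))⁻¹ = (0 5)(1 6 7 4 8 3)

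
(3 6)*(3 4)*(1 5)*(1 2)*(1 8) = (1 5 2 8)(3 6 4)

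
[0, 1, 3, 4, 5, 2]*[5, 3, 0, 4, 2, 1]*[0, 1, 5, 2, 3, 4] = [4, 2, 3, 5, 1, 0]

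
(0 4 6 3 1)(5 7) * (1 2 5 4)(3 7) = (0 1)(2 5 3)(4 6 7)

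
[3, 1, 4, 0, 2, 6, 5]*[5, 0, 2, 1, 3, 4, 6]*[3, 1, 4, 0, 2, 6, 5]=[1, 3, 0, 6, 4, 5, 2]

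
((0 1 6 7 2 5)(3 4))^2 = (0 6 2)(1 7 5)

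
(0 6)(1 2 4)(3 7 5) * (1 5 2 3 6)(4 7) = (0 1 3 4 5 6)(2 7)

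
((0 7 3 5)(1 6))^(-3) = (0 7 3 5)(1 6)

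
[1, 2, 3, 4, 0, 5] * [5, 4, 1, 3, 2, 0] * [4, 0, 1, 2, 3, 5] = [3, 0, 2, 1, 5, 4]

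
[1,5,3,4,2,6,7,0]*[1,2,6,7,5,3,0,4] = [2,3,7,5,6,0,4,1]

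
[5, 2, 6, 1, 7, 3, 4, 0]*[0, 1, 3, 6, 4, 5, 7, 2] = [5, 3, 7, 1, 2, 6, 4, 0]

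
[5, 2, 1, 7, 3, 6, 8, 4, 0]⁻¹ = [8, 2, 1, 4, 7, 0, 5, 3, 6]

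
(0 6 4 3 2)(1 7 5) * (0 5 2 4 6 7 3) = (0 7 2 5 1 3 4)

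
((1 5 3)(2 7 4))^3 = ()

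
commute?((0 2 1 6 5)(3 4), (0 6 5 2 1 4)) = no:(0 2 1 6 5)(3 4)*(0 6 5 2 1 4) = (0 1 5 6 2 4 3), (0 6 5 2 1 4)*(0 2 1 6 5)(3 4) = (0 5 1 3 4 2 6)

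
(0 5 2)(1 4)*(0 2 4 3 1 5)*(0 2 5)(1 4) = (0 2 5 1 3 4)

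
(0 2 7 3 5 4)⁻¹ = (0 4 5 3 7 2)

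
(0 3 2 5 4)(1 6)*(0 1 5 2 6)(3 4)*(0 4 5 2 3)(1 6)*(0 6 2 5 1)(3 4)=(0 1 3)(2 4)(5 6)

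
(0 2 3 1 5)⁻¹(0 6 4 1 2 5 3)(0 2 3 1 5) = (0 1 2 6 4 5 3)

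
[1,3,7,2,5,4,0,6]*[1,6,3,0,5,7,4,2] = [6,0,2,3,7,5,1,4]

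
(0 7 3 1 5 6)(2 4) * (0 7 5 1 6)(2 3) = (0 5)(2 4 3 6 7)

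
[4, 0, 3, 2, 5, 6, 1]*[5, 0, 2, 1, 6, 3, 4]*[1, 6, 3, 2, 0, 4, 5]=[5, 4, 6, 3, 2, 0, 1]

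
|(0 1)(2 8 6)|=6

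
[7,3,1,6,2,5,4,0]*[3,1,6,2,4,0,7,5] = [5,2,1,7,6,0,4,3]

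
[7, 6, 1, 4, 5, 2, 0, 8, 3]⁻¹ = [6, 2, 5, 8, 3, 4, 1, 0, 7]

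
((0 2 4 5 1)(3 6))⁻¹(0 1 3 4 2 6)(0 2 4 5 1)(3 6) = (0 6 5 4 3 2)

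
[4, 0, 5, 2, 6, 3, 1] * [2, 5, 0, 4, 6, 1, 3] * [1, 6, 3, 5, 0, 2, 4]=[4, 3, 6, 1, 5, 0, 2]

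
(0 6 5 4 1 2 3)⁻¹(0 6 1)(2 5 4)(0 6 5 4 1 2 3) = (1 3 4)(2 6 5)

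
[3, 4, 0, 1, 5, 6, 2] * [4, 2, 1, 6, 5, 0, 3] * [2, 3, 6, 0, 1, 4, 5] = [5, 4, 1, 6, 2, 0, 3]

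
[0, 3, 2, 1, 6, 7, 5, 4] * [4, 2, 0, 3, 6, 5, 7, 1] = [4, 3, 0, 2, 7, 1, 5, 6]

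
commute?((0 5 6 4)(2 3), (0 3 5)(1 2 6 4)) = no:(0 5 6 4)(2 3)*(0 3 5)(1 2 6 4) = (1 2 5 4 3 6), (0 3 5)(1 2 6 4)*(0 5 6 4)(2 3) = (0 2 4 1 3 6)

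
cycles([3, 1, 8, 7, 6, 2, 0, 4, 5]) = (0 3 7 4 6)(2 8 5)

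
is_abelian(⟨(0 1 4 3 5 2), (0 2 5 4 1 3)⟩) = no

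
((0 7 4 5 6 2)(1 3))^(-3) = (0 5)(1 3)(2 4)(6 7)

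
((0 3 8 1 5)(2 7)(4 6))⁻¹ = (0 5 1 8 3)(2 7)(4 6)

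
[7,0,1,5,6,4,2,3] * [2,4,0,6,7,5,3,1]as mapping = [0→1,1→2,2→4,3→5,4→3,5→7,6→0,7→6]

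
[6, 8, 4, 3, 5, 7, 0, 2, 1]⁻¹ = [6, 8, 7, 3, 2, 4, 0, 5, 1]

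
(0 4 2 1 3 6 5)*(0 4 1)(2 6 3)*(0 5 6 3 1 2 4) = (0 2 5)(1 4 3)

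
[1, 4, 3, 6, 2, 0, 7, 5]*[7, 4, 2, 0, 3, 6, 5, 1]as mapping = [0→4, 1→3, 2→0, 3→5, 4→2, 5→7, 6→1, 7→6]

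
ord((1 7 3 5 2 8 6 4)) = 8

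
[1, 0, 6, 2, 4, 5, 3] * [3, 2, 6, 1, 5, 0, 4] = [2, 3, 4, 6, 5, 0, 1]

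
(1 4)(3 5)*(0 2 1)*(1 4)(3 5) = (0 2 4)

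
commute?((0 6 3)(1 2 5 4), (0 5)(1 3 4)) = no:(0 6 3)(1 2 5 4)*(0 5)(1 3 4) = (0 6 4 3 5 1 2), (0 5)(1 3 4)*(0 6 3)(1 2 5 4) = (0 4 2 5 6 3 1)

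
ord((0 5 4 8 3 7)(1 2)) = 6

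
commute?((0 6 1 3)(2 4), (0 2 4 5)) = no:(0 6 1 3)(2 4) * (0 2 4 5) = (0 6 1 3 2 5), (0 2 4 5) * (0 6 1 3)(2 4) = (0 4 5 6 1 3)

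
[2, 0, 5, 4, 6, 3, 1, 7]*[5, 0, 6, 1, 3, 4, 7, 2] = [6, 5, 4, 3, 7, 1, 0, 2]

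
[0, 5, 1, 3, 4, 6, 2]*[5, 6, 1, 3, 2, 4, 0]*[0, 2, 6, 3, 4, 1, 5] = [1, 4, 5, 3, 6, 0, 2]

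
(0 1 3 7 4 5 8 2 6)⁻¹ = (0 6 2 8 5 4 7 3 1)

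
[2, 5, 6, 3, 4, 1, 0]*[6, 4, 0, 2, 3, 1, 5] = [0, 1, 5, 2, 3, 4, 6]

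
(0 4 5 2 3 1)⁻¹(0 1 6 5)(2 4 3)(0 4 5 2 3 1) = (0 6 2 4)(1 3 5)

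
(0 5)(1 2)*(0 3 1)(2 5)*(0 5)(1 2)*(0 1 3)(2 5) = (0 3 5)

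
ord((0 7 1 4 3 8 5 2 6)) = 9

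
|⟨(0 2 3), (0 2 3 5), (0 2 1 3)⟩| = 120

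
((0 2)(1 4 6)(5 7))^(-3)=(0 2)(5 7)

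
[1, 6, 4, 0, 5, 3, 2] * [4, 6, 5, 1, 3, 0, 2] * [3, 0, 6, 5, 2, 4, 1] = [1, 6, 5, 2, 3, 0, 4]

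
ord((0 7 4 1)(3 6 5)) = 12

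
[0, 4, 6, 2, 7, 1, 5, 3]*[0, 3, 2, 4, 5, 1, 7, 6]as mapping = [0→0, 1→5, 2→7, 3→2, 4→6, 5→3, 6→1, 7→4]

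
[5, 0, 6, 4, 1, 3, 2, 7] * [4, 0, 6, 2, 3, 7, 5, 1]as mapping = [0→7, 1→4, 2→5, 3→3, 4→0, 5→2, 6→6, 7→1]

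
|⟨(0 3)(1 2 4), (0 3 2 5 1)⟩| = 720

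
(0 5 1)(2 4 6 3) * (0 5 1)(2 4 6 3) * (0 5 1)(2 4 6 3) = (2 3 6 4)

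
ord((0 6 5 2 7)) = 5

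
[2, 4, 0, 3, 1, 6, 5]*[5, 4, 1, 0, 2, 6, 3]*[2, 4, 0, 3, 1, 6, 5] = [4, 0, 6, 2, 1, 3, 5]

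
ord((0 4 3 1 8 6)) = 6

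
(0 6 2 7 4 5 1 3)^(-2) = (0 1 4 2)(3 5 7 6)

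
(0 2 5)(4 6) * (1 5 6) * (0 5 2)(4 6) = (1 2 4)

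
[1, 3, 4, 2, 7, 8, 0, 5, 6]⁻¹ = [6, 0, 3, 1, 2, 7, 8, 4, 5]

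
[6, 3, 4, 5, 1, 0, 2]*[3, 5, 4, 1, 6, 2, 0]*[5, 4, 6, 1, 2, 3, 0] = [5, 4, 0, 6, 3, 1, 2]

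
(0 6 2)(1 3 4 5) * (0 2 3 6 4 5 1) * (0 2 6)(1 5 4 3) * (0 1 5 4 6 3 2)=(0 2 3 6 5)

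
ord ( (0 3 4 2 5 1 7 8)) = 8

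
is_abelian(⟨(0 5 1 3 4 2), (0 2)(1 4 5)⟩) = no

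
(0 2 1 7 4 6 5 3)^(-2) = (0 5 4 1)(2 3 6 7)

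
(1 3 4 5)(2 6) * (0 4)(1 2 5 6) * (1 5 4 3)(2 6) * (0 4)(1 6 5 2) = (0 3 4 1 6)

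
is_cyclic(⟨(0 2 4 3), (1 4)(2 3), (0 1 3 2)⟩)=no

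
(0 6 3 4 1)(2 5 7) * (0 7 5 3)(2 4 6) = (0 2 3 6)(1 7 4)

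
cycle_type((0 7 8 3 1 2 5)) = 7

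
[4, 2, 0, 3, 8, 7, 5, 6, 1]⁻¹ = [2, 8, 1, 3, 0, 6, 7, 5, 4]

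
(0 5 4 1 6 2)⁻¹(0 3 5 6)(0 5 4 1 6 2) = (2 5 3 4)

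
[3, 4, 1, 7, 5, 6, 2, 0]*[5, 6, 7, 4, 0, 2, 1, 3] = [4, 0, 6, 3, 2, 1, 7, 5]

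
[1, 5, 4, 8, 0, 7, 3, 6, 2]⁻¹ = [4, 0, 8, 6, 2, 1, 7, 5, 3]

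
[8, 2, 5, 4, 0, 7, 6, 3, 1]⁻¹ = [4, 8, 1, 7, 3, 2, 6, 5, 0]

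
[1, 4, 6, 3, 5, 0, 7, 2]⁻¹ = [5, 0, 7, 3, 1, 4, 2, 6]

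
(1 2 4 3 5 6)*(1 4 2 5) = (1 5 6 4 3) 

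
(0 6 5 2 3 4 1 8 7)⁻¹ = (0 7 8 1 4 3 2 5 6)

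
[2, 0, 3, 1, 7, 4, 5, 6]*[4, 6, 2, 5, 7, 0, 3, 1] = [2, 4, 5, 6, 1, 7, 0, 3]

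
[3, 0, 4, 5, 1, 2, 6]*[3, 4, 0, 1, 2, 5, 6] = [1, 3, 2, 5, 4, 0, 6]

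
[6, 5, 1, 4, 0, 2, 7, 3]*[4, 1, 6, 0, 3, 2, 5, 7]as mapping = [0→5, 1→2, 2→1, 3→3, 4→4, 5→6, 6→7, 7→0]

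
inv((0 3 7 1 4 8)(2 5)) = (0 8 4 1 7 3)(2 5)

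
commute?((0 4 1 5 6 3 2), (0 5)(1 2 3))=no:(0 4 1 5 6 3 2)*(0 5)(1 2 3)=(0 4 2 5 6 1), (0 5)(1 2 3)*(0 4 1 5 6 3 2)=(0 6 3 5 4 1)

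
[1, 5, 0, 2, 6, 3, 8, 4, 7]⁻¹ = [2, 0, 3, 5, 7, 1, 4, 8, 6]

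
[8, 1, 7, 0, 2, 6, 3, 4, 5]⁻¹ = [3, 1, 4, 6, 7, 8, 5, 2, 0]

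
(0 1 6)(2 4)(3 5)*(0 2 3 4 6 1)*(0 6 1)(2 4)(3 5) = (0 6 4 5 2 1)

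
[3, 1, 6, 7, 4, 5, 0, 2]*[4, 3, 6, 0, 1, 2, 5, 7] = [0, 3, 5, 7, 1, 2, 4, 6]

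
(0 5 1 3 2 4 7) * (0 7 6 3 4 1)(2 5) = (0 2 1 4 6 3 5)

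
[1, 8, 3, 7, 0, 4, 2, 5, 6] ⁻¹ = [4, 0, 6, 2, 5, 7, 8, 3, 1] 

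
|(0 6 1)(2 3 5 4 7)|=15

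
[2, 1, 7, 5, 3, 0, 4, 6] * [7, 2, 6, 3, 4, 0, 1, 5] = [6, 2, 5, 0, 3, 7, 4, 1]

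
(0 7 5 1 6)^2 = (0 5 6 7 1)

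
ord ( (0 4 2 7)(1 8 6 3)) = 4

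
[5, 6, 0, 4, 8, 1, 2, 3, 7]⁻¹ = [2, 5, 6, 7, 3, 0, 1, 8, 4]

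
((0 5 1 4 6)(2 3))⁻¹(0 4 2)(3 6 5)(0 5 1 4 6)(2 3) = (0 1 2)(3 5 6)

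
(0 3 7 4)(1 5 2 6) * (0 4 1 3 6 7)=(0 6 3)(1 5 2 7)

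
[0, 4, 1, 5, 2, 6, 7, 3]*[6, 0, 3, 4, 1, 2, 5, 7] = [6, 1, 0, 2, 3, 5, 7, 4]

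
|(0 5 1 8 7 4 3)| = 7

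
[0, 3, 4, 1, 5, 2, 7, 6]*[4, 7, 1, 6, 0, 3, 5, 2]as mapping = [0→4, 1→6, 2→0, 3→7, 4→3, 5→1, 6→2, 7→5]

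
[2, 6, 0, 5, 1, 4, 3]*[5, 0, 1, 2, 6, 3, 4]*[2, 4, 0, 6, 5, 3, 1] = [4, 5, 3, 6, 2, 1, 0]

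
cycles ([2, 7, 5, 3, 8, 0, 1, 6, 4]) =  (0 2 5)(1 7 6)(4 8)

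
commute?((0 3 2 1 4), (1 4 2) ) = no:(0 3 2 1 4)*(1 4 2) = (0 3 1 2 4), (1 4 2)*(0 3 2 1 4) = (0 3 2 4 1) 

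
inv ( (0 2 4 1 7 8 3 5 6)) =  (0 6 5 3 8 7 1 4 2)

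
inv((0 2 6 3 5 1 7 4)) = (0 4 7 1 5 3 6 2)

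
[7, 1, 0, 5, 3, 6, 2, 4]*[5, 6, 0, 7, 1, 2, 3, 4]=[4, 6, 5, 2, 7, 3, 0, 1]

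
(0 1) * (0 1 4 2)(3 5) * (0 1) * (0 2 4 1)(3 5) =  (0 1 2)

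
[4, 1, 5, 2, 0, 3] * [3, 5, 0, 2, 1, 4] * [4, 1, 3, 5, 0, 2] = [1, 2, 0, 4, 5, 3]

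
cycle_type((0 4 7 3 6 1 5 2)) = 8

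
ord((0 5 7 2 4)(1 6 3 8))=20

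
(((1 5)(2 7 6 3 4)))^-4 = (2 7 6 3 4)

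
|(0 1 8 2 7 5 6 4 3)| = 9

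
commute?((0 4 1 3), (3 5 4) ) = no:(0 4 1 3) * (3 5 4) = (0 3) (1 5 4), (3 5 4) * (0 4 1 3) = (0 4) (1 3 5) 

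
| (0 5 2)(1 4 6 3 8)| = 15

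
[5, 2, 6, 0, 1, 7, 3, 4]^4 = [1, 0, 5, 4, 3, 2, 7, 6]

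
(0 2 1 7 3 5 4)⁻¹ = (0 4 5 3 7 1 2)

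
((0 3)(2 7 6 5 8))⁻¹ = (0 3)(2 8 5 6 7)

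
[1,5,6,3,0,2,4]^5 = [4,0,5,3,6,1,2]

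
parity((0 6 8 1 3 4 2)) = even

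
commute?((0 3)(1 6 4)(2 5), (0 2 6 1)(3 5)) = no:(0 3)(1 6 4)(2 5)*(0 2 6 1)(3 5) = (0 5 6 4)(2 3), (0 2 6 1)(3 5)*(0 3)(1 6 4)(2 5) = (0 5)(1 3 2 4)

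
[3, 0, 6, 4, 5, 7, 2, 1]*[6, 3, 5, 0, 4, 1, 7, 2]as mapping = [0→0, 1→6, 2→7, 3→4, 4→1, 5→2, 6→5, 7→3]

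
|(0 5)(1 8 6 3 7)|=10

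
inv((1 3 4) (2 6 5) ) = (1 4 3) (2 5 6) 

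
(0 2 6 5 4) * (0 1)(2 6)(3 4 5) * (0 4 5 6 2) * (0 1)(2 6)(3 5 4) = (0 6 5 2 1 3 4)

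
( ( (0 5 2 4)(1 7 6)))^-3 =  (0 5 2 4)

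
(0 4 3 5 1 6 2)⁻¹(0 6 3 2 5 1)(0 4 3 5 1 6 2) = (0 1 6 4 2 5)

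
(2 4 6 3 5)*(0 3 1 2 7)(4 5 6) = (0 3 6 1 2 5 7)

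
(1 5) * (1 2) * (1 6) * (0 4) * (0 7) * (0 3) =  (0 4 7 3)(1 5 2 6)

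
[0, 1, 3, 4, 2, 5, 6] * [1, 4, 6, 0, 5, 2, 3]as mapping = [0→1, 1→4, 2→0, 3→5, 4→6, 5→2, 6→3]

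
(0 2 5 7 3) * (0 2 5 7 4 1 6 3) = (0 5 4 1 6 3 2 7) 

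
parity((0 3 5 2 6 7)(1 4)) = even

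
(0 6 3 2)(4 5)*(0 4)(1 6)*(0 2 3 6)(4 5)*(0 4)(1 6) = (0 6 1 4)(2 5)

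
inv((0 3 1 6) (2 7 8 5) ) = (0 6 1 3) (2 5 8 7) 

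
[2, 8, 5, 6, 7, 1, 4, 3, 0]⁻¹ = [8, 5, 0, 7, 6, 2, 3, 4, 1]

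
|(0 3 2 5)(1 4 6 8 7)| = 20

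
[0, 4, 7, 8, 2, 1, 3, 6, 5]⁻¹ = [0, 5, 4, 6, 1, 8, 7, 2, 3]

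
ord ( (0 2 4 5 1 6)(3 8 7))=6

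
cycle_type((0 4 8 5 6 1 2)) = 7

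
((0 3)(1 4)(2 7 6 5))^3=(0 3)(1 4)(2 5 6 7)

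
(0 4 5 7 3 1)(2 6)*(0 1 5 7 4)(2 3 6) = (3 5 4 7 6)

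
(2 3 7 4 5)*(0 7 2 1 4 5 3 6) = (0 7 5 1 4 3 2 6)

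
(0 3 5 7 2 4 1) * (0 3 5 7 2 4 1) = (0 5 2 1 3 7 4)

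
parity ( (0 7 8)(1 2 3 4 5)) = even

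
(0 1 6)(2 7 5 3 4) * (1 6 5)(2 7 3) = (0 6)(1 5 2 3 4 7)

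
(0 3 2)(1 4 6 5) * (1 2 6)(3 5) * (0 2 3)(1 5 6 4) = (0 6)(3 4 5)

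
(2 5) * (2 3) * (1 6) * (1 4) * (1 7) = (1 6 4 7) (2 5 3) 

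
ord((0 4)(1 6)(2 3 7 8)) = 4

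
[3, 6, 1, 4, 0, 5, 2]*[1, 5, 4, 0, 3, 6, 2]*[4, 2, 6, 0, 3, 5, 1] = [4, 6, 5, 0, 2, 1, 3]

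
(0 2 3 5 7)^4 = (0 7 5 3 2)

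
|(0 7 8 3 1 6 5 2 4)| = 9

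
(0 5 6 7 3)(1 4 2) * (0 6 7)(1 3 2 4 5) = (0 1 5 7 2 3 6)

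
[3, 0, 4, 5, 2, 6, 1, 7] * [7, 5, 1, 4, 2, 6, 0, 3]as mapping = [0→4, 1→7, 2→2, 3→6, 4→1, 5→0, 6→5, 7→3]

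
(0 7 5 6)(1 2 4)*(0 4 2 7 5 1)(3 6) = (0 5 3 6 4)(1 7)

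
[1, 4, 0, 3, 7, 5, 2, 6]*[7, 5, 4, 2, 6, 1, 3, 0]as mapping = [0→5, 1→6, 2→7, 3→2, 4→0, 5→1, 6→4, 7→3]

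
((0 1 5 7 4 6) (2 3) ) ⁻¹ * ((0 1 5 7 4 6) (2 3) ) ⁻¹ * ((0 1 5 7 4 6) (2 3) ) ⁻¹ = (0 7) (1 4) (2 3) (5 6) 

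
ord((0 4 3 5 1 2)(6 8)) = 6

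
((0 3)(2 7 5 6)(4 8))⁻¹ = (0 3)(2 6 5 7)(4 8)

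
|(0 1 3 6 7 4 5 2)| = 8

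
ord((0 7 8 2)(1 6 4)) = 12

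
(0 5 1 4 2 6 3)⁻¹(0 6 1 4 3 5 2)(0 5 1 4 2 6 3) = (0 1 6 5 3 4 2)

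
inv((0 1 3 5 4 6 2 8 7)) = (0 7 8 2 6 4 5 3 1)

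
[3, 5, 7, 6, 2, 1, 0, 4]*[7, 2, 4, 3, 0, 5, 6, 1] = [3, 5, 1, 6, 4, 2, 7, 0]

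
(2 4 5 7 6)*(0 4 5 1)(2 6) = (0 4 1)(2 5 7)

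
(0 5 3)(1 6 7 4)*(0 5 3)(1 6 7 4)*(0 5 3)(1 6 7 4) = (1 4 7 6)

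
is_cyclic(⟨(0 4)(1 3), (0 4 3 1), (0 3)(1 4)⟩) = no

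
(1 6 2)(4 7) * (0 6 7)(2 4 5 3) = (0 6 4)(1 7 5 3 2)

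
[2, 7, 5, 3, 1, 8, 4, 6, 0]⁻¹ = [8, 4, 0, 3, 6, 2, 7, 1, 5]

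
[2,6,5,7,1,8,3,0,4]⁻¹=[7,4,0,6,8,2,1,3,5]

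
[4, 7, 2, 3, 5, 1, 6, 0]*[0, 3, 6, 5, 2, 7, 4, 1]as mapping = [0→2, 1→1, 2→6, 3→5, 4→7, 5→3, 6→4, 7→0]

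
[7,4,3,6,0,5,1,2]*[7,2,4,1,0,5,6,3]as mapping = [0→3,1→0,2→1,3→6,4→7,5→5,6→2,7→4]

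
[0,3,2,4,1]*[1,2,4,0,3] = [1,0,4,3,2]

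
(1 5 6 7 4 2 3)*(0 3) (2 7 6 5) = (0 3 1 2) (4 7) 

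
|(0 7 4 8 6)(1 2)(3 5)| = 10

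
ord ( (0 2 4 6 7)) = 5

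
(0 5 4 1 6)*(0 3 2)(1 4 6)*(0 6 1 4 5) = (1 4 5)(2 6 3)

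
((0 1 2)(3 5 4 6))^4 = (0 1 2)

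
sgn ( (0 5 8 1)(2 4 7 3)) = 1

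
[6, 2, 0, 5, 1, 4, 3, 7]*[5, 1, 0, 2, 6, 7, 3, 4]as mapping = [0→3, 1→0, 2→5, 3→7, 4→1, 5→6, 6→2, 7→4]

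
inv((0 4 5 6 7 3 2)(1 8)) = (0 2 3 7 6 5 4)(1 8)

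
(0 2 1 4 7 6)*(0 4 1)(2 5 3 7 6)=(0 5 3 7 2)(4 6)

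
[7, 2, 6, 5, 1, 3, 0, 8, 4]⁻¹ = [6, 4, 1, 5, 8, 3, 2, 0, 7]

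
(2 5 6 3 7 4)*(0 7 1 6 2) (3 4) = (0 7 3 1 6 4) (2 5) 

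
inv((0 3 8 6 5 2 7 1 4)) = (0 4 1 7 2 5 6 8 3)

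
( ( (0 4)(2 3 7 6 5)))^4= (2 5 6 7 3)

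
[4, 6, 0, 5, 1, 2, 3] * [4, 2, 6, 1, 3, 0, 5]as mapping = [0→3, 1→5, 2→4, 3→0, 4→2, 5→6, 6→1]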